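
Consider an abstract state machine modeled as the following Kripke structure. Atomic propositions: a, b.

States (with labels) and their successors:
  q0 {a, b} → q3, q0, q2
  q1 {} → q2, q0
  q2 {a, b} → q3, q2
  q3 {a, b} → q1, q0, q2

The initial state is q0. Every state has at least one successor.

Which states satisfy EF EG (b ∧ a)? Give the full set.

{q0, q1, q2, q3}

States satisfying EG (b ∧ a): {q0, q2, q3}.
States satisfying EF EG (b ∧ a): {q0, q1, q2, q3}.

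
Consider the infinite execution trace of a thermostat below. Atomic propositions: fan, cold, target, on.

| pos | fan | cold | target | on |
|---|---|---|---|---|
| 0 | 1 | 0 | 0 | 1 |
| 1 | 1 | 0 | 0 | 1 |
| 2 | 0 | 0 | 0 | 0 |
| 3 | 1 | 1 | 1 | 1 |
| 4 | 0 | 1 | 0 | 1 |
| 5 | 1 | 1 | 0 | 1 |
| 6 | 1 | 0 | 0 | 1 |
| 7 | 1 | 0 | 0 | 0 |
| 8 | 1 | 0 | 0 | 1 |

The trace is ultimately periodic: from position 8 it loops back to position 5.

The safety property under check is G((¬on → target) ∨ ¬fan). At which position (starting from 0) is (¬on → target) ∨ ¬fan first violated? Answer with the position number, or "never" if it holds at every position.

Check (¬on → target) ∨ ¬fan at each position in order: 0 ✓, 1 ✓, 2 ✓, 3 ✓, 4 ✓, 5 ✓, 6 ✓.
At position 7 the labels are {fan}, so (¬on → target) ∨ ¬fan is false there. This is the first violation.

7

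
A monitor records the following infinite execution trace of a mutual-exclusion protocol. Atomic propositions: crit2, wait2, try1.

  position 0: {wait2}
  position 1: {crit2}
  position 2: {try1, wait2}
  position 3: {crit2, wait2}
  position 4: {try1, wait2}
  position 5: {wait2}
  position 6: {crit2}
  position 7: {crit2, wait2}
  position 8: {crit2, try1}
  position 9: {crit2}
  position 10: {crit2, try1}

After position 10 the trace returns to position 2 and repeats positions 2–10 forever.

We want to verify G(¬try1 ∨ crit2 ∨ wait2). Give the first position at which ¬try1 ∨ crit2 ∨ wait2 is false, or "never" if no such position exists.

¬try1 ∨ crit2 ∨ wait2 holds at every position 0..10, and those are all the positions the trace ever visits, so the invariant G(¬try1 ∨ crit2 ∨ wait2) is never violated.

never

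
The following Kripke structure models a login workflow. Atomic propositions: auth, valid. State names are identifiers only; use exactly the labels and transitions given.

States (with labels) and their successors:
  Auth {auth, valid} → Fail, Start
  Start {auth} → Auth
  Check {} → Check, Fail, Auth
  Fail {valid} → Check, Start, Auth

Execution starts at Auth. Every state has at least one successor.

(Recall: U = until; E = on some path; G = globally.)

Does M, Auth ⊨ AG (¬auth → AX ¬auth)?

States satisfying ¬auth → AX ¬auth: {Auth, Start}.
States satisfying AG (¬auth → AX ¬auth): ∅.
Check is reachable from Auth and violates ¬auth → AX ¬auth, so AG fails at Auth.
Auth ∉ Sat(AG (¬auth → AX ¬auth)).

Does not hold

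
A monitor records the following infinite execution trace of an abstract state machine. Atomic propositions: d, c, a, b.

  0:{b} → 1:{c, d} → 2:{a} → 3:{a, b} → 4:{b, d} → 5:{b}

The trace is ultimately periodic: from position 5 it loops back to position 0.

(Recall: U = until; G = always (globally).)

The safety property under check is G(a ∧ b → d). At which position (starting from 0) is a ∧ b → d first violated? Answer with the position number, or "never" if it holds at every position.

3

Check a ∧ b → d at each position in order: 0 ✓, 1 ✓, 2 ✓.
At position 3 the labels are {a, b}, so a ∧ b → d is false there. This is the first violation.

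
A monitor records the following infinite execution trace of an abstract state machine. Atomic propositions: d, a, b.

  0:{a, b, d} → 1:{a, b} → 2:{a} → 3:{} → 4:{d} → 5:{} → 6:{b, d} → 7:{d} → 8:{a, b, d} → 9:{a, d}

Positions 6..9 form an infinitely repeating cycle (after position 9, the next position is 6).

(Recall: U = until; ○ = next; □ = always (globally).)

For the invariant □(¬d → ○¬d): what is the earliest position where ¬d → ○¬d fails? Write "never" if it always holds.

3

Check ¬d → ○¬d at each position in order: 0 ✓, 1 ✓, 2 ✓.
At position 3 the labels are {} and the next position 4 has {d}, so ¬d → ○¬d is false there. This is the first violation.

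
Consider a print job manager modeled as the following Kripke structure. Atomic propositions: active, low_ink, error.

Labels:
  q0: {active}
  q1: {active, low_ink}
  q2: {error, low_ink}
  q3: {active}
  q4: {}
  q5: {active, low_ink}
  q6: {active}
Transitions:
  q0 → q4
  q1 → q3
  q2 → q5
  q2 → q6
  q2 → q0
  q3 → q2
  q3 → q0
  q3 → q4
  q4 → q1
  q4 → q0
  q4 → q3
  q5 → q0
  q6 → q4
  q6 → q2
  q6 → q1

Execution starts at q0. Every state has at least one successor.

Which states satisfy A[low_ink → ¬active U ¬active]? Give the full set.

{q0, q2, q3, q4}

States satisfying low_ink → ¬active: {q0, q2, q3, q4, q6}.
States satisfying ¬active: {q2, q4}.
States satisfying A[low_ink → ¬active U ¬active]: {q0, q2, q3, q4}.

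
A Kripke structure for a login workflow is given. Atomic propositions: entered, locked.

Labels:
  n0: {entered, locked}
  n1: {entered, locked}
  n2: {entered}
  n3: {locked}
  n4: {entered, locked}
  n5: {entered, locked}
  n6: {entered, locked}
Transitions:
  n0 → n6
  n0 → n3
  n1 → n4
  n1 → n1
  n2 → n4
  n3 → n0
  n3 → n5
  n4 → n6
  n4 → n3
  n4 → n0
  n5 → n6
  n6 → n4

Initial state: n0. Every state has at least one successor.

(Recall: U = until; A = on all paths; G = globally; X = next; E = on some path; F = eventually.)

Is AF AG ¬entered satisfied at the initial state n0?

States satisfying AG ¬entered: ∅.
States satisfying AF AG ¬entered: ∅.
There is a path from n0 along which AG ¬entered never holds.
n0 ∉ Sat(AF AG ¬entered).

Does not hold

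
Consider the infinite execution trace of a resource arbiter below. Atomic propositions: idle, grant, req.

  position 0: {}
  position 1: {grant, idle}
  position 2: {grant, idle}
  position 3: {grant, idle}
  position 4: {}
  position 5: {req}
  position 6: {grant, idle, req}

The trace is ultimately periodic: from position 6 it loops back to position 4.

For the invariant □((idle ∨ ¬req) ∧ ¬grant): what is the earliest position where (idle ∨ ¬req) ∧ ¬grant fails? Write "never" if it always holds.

Check (idle ∨ ¬req) ∧ ¬grant at each position in order: 0 ✓.
At position 1 the labels are {grant, idle}, so (idle ∨ ¬req) ∧ ¬grant is false there. This is the first violation.

1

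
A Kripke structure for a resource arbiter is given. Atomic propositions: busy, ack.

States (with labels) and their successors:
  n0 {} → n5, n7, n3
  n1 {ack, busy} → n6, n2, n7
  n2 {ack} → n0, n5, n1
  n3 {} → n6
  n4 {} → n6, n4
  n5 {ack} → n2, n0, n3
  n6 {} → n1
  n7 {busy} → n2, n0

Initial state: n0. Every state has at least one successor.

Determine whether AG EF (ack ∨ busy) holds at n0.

Yes

States satisfying EF (ack ∨ busy): {n0, n1, n2, n3, n4, n5, n6, n7}.
States satisfying AG EF (ack ∨ busy): {n0, n1, n2, n3, n4, n5, n6, n7}.
Every state reachable from n0 satisfies EF (ack ∨ busy).
n0 ∈ Sat(AG EF (ack ∨ busy)).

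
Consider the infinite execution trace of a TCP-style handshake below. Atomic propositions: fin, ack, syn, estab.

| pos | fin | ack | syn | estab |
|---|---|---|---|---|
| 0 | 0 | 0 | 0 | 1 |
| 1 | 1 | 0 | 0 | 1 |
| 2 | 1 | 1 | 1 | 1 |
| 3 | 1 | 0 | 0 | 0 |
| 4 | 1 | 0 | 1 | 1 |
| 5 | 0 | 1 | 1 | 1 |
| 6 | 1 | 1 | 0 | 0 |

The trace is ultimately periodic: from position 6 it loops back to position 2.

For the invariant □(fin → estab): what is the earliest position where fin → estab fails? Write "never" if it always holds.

Check fin → estab at each position in order: 0 ✓, 1 ✓, 2 ✓.
At position 3 the labels are {fin}, so fin → estab is false there. This is the first violation.

3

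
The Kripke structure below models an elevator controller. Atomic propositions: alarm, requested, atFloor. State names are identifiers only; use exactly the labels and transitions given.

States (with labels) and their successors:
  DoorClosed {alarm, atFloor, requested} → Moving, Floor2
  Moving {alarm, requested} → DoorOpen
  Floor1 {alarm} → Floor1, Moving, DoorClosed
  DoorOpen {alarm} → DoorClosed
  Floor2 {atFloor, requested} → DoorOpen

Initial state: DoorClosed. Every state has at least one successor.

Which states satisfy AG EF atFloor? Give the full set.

{DoorClosed, Moving, Floor1, DoorOpen, Floor2}

States satisfying EF atFloor: {DoorClosed, Moving, Floor1, DoorOpen, Floor2}.
States satisfying AG EF atFloor: {DoorClosed, Moving, Floor1, DoorOpen, Floor2}.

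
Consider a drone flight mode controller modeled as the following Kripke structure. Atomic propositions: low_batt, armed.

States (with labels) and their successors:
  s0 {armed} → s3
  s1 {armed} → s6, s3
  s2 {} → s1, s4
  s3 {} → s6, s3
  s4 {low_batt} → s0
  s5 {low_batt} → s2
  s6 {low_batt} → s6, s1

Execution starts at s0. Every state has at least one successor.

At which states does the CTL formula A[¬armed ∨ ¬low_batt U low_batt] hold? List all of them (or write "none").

{s4, s5, s6}

States satisfying ¬armed ∨ ¬low_batt: {s0, s1, s2, s3, s4, s5, s6}.
States satisfying low_batt: {s4, s5, s6}.
States satisfying A[¬armed ∨ ¬low_batt U low_batt]: {s4, s5, s6}.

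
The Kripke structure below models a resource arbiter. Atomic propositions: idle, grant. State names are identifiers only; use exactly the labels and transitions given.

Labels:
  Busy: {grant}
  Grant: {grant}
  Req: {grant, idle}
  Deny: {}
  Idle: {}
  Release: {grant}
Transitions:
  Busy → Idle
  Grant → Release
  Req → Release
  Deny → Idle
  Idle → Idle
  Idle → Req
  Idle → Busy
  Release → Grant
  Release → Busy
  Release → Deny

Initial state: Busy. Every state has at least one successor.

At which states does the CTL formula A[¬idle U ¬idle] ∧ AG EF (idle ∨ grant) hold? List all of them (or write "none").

States satisfying ¬idle: {Busy, Grant, Deny, Idle, Release}.
States satisfying A[¬idle U ¬idle]: {Busy, Grant, Deny, Idle, Release}.
States satisfying EF (idle ∨ grant): {Busy, Grant, Req, Deny, Idle, Release}.
States satisfying AG EF (idle ∨ grant): {Busy, Grant, Req, Deny, Idle, Release}.
States satisfying A[¬idle U ¬idle] ∧ AG EF (idle ∨ grant): {Busy, Grant, Deny, Idle, Release}.

{Busy, Grant, Deny, Idle, Release}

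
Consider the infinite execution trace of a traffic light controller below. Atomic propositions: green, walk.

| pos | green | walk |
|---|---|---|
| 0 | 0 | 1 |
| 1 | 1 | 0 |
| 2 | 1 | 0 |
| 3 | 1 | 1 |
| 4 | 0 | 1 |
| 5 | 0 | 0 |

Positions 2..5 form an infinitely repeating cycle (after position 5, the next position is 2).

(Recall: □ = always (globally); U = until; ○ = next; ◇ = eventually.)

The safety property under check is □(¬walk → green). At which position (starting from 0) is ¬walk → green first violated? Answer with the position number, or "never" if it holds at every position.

5

Check ¬walk → green at each position in order: 0 ✓, 1 ✓, 2 ✓, 3 ✓, 4 ✓.
At position 5 the labels are {}, so ¬walk → green is false there. This is the first violation.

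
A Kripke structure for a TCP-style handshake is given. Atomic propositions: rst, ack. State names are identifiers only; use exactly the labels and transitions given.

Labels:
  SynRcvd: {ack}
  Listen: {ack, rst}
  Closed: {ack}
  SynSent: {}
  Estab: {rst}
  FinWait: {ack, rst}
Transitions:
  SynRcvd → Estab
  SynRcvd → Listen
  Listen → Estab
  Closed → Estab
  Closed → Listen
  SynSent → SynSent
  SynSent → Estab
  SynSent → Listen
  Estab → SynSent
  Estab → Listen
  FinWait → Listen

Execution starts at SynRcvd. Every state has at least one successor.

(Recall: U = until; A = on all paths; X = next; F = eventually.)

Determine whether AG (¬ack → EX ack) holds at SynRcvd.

States satisfying ¬ack → EX ack: {SynRcvd, Listen, Closed, SynSent, Estab, FinWait}.
States satisfying AG (¬ack → EX ack): {SynRcvd, Listen, Closed, SynSent, Estab, FinWait}.
Every state reachable from SynRcvd satisfies ¬ack → EX ack.
SynRcvd ∈ Sat(AG (¬ack → EX ack)).

Satisfied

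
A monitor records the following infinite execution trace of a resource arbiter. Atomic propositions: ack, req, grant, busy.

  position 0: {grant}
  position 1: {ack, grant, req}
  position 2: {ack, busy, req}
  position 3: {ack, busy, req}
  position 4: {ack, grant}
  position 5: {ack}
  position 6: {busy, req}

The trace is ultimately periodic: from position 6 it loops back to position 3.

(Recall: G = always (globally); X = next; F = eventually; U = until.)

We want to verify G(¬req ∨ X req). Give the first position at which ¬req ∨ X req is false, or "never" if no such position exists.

3

Check ¬req ∨ X req at each position in order: 0 ✓, 1 ✓, 2 ✓.
At position 3 the labels are {ack, busy, req} and the next position 4 has {ack, grant}, so ¬req ∨ X req is false there. This is the first violation.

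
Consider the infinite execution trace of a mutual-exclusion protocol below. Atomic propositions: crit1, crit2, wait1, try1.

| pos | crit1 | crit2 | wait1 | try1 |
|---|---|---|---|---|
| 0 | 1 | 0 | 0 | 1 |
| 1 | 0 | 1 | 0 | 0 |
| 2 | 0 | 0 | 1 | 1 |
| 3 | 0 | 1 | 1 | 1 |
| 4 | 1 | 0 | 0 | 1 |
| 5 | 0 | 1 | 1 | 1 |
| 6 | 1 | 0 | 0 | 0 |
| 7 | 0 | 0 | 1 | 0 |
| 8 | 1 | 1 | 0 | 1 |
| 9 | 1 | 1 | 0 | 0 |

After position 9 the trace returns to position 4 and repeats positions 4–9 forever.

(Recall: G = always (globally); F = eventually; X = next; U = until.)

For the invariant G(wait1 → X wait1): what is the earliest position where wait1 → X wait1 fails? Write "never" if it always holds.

3

Check wait1 → X wait1 at each position in order: 0 ✓, 1 ✓, 2 ✓.
At position 3 the labels are {crit2, try1, wait1} and the next position 4 has {crit1, try1}, so wait1 → X wait1 is false there. This is the first violation.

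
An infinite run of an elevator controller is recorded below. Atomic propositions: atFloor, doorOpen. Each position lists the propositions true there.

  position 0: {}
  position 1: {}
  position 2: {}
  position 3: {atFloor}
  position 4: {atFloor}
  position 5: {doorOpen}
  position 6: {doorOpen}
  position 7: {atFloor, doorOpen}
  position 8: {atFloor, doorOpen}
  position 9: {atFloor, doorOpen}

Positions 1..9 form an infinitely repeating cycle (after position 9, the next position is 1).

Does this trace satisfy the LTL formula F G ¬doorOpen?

G ¬doorOpen is false at every position 0..9, so it never becomes true and F G ¬doorOpen fails.

No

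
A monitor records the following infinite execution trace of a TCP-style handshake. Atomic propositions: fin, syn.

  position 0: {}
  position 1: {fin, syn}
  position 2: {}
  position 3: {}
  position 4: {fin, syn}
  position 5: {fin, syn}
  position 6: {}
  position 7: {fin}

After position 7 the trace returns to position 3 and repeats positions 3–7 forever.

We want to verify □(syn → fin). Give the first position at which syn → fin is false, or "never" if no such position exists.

syn → fin holds at every position 0..7, and those are all the positions the trace ever visits, so the invariant □(syn → fin) is never violated.

never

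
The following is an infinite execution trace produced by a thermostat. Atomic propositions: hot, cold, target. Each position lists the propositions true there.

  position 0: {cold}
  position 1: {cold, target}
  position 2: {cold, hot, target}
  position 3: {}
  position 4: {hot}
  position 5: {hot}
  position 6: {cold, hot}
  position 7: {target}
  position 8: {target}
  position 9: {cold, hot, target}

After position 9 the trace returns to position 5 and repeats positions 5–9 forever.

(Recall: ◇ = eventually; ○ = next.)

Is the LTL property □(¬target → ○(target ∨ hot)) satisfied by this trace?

¬target → ○(target ∨ hot) holds at every position 0..9, and those are all positions ever visited, so □(¬target → ○(target ∨ hot)) holds.
Positions where ¬target holds: 0, 3, 4, 5, 6.
Check ○(target ∨ hot) at each: 0→ok, 3→ok, 4→ok, 5→ok, 6→ok.

Satisfied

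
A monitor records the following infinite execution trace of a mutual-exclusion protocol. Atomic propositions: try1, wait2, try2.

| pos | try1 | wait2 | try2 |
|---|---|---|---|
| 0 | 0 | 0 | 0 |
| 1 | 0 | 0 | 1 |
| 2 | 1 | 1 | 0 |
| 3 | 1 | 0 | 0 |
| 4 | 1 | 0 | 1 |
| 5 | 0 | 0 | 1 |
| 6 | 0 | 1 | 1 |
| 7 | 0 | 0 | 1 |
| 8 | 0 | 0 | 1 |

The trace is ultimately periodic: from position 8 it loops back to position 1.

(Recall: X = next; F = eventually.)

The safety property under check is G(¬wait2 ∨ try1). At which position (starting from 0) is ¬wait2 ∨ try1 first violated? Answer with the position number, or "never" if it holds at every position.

6

Check ¬wait2 ∨ try1 at each position in order: 0 ✓, 1 ✓, 2 ✓, 3 ✓, 4 ✓, 5 ✓.
At position 6 the labels are {try2, wait2}, so ¬wait2 ∨ try1 is false there. This is the first violation.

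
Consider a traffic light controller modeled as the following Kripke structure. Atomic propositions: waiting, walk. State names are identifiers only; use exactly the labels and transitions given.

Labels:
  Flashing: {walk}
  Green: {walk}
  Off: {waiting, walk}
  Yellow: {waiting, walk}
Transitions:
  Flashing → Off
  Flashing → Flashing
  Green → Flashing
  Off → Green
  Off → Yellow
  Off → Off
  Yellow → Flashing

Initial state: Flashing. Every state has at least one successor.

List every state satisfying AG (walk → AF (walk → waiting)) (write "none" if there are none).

States satisfying walk → AF (walk → waiting): {Off, Yellow}.
States satisfying AG (walk → AF (walk → waiting)): ∅.

none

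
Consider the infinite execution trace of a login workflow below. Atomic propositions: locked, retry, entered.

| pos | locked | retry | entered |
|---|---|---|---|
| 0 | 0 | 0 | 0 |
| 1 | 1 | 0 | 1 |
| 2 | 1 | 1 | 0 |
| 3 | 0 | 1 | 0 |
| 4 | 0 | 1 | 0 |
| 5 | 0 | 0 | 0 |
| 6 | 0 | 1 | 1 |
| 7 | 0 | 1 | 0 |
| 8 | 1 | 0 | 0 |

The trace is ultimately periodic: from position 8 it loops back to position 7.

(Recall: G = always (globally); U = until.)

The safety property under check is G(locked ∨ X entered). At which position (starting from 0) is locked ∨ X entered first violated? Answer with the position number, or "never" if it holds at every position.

Check locked ∨ X entered at each position in order: 0 ✓, 1 ✓, 2 ✓.
At position 3 the labels are {retry} and the next position 4 has {retry}, so locked ∨ X entered is false there. This is the first violation.

3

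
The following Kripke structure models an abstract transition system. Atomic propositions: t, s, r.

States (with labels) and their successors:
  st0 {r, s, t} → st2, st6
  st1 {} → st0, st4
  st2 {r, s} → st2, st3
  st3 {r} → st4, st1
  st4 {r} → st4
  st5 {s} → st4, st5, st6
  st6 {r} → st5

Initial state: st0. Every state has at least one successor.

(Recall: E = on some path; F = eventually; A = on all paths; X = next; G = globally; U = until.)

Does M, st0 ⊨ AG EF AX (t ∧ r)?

States satisfying EF AX (t ∧ r): ∅.
States satisfying AG EF AX (t ∧ r): ∅.
st0 is reachable from st0 and violates EF AX (t ∧ r), so AG fails at st0.
st0 ∉ Sat(AG EF AX (t ∧ r)).

Does not hold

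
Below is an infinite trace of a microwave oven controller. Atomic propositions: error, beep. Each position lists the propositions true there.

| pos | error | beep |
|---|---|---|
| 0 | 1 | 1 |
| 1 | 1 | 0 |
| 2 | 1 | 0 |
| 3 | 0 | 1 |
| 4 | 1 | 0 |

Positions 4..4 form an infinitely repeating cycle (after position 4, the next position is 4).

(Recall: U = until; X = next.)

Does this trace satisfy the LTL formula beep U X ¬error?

Violated

Walking from position 0: at position 1, X ¬error has not yet held and beep fails, so beep U X ¬error is false.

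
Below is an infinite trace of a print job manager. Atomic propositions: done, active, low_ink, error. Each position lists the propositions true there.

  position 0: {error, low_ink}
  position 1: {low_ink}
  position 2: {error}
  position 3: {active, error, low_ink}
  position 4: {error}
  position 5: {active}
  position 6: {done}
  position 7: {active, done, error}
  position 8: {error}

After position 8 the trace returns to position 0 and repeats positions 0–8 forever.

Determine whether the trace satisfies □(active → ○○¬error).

active → ○○¬error must hold at every position from 0 onward. It fails at position 5, so □(active → ○○¬error) is false.
Positions where active holds: 3, 5, 7.
Check ○○¬error at each: 3→ok, 5→fails, 7→fails.

Does not hold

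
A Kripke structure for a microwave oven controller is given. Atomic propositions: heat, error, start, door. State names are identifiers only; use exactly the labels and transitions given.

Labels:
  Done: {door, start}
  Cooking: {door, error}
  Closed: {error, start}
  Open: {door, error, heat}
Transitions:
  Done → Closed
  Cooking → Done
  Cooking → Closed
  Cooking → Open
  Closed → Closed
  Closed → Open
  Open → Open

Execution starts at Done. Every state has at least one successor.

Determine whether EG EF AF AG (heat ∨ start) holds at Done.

States satisfying EF AF AG (heat ∨ start): {Done, Cooking, Closed, Open}.
States satisfying EG EF AF AG (heat ∨ start): {Done, Cooking, Closed, Open}.
Done ∈ Sat(EG EF AF AG (heat ∨ start)).

Holds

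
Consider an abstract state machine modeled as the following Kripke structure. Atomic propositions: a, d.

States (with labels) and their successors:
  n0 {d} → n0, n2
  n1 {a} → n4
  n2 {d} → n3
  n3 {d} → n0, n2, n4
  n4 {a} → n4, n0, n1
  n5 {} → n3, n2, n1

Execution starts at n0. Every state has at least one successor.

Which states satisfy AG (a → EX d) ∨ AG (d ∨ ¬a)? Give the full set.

States satisfying a → EX d: {n0, n2, n3, n4, n5}.
States satisfying AG (a → EX d): ∅.
States satisfying d ∨ ¬a: {n0, n2, n3, n5}.
States satisfying AG (d ∨ ¬a): ∅.
States satisfying AG (a → EX d) ∨ AG (d ∨ ¬a): ∅.

none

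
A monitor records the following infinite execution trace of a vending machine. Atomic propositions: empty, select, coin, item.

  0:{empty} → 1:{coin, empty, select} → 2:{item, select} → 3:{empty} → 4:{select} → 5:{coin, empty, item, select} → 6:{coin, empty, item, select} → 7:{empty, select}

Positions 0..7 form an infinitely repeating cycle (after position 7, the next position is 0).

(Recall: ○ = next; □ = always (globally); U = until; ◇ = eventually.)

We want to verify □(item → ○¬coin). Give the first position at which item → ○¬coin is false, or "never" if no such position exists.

Check item → ○¬coin at each position in order: 0 ✓, 1 ✓, 2 ✓, 3 ✓, 4 ✓.
At position 5 the labels are {coin, empty, item, select} and the next position 6 has {coin, empty, item, select}, so item → ○¬coin is false there. This is the first violation.

5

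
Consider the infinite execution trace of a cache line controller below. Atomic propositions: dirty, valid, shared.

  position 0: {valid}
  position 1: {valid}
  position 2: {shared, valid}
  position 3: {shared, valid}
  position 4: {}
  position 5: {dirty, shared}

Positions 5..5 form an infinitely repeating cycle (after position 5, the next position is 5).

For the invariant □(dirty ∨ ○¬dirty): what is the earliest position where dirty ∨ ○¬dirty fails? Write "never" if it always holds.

Check dirty ∨ ○¬dirty at each position in order: 0 ✓, 1 ✓, 2 ✓, 3 ✓.
At position 4 the labels are {} and the next position 5 has {dirty, shared}, so dirty ∨ ○¬dirty is false there. This is the first violation.

4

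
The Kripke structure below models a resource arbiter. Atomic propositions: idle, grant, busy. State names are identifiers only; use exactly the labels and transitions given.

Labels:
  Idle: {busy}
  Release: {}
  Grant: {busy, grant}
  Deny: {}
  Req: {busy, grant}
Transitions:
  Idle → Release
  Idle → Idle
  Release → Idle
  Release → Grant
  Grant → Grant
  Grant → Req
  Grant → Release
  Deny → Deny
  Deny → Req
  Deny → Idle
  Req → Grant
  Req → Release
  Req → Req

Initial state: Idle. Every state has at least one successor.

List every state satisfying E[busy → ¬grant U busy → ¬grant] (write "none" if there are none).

{Idle, Release, Deny}

States satisfying busy → ¬grant: {Idle, Release, Deny}.
States satisfying E[busy → ¬grant U busy → ¬grant]: {Idle, Release, Deny}.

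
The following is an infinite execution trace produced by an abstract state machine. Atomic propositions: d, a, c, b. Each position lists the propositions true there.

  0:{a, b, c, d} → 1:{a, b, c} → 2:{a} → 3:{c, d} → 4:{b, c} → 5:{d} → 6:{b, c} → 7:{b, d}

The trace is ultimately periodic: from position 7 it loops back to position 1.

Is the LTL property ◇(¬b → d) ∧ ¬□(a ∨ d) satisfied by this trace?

Holds

¬b → d holds at position 0, which is reachable from 0, so ◇(¬b → d) holds.
At position 0: ◇(¬b → d) is true; ¬□(a ∨ d) is true; so ◇(¬b → d) ∧ ¬□(a ∨ d) is true.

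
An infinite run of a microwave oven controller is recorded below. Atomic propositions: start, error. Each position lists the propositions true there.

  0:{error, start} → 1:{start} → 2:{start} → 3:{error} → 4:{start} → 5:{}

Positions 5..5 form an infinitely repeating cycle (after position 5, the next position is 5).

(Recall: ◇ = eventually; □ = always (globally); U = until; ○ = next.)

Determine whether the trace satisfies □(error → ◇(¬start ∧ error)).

Yes

error → ◇(¬start ∧ error) holds at every position 0..5, and those are all positions ever visited, so □(error → ◇(¬start ∧ error)) holds.
Positions where error holds: 0, 3.
Check ◇(¬start ∧ error) at each: 0→ok, 3→ok.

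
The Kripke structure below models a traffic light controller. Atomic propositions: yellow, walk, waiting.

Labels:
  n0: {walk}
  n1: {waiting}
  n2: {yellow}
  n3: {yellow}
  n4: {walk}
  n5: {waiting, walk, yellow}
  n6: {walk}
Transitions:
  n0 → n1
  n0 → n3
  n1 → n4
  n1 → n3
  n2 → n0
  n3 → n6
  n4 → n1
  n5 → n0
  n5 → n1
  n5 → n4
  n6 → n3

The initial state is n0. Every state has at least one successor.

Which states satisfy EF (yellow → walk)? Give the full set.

States satisfying yellow → walk: {n0, n1, n4, n5, n6}.
States satisfying EF (yellow → walk): {n0, n1, n2, n3, n4, n5, n6}.

{n0, n1, n2, n3, n4, n5, n6}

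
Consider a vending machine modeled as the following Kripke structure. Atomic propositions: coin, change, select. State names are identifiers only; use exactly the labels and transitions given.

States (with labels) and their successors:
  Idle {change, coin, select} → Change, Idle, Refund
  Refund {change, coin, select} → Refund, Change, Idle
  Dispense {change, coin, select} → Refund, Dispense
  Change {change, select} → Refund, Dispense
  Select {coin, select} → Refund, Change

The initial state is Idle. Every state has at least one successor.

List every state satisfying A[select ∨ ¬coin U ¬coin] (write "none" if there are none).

States satisfying select ∨ ¬coin: {Idle, Refund, Dispense, Change, Select}.
States satisfying ¬coin: {Change}.
States satisfying A[select ∨ ¬coin U ¬coin]: {Change}.

{Change}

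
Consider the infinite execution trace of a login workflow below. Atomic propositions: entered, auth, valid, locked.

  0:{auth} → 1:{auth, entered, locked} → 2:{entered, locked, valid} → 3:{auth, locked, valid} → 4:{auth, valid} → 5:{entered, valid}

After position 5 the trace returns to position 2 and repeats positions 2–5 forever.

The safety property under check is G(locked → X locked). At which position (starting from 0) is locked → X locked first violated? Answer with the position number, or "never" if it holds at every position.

Check locked → X locked at each position in order: 0 ✓, 1 ✓, 2 ✓.
At position 3 the labels are {auth, locked, valid} and the next position 4 has {auth, valid}, so locked → X locked is false there. This is the first violation.

3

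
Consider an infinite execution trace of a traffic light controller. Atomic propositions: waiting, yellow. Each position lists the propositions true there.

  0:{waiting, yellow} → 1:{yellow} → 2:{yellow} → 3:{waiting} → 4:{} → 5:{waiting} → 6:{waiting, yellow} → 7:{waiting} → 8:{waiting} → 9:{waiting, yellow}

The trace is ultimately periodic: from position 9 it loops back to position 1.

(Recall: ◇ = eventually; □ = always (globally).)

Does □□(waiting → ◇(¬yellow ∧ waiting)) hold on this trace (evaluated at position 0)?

□(waiting → ◇(¬yellow ∧ waiting)) holds at every position 0..9, and those are all positions ever visited, so □□(waiting → ◇(¬yellow ∧ waiting)) holds.

Yes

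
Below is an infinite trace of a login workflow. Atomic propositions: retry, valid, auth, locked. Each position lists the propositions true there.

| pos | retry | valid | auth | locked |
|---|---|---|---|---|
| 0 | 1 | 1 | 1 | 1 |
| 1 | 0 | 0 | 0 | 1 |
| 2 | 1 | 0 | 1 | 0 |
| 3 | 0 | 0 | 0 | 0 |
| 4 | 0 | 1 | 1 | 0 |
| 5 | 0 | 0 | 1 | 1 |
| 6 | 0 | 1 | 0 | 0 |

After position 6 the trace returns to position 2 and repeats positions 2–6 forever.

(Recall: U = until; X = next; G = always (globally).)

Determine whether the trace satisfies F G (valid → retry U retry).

G (valid → retry U retry) is false at every position 0..6, so it never becomes true and F G (valid → retry U retry) fails.

Violated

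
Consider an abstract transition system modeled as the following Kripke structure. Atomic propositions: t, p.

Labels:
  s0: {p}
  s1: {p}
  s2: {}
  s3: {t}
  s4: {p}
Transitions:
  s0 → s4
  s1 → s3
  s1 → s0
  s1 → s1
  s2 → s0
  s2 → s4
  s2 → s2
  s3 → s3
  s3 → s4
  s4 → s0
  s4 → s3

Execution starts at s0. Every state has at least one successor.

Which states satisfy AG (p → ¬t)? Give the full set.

{s0, s1, s2, s3, s4}

States satisfying p → ¬t: {s0, s1, s2, s3, s4}.
States satisfying AG (p → ¬t): {s0, s1, s2, s3, s4}.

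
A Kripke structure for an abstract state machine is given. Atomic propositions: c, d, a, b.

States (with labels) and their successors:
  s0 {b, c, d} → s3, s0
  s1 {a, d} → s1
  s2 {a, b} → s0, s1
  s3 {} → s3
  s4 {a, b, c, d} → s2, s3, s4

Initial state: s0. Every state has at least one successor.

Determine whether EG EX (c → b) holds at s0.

States satisfying EX (c → b): {s0, s1, s2, s3, s4}.
States satisfying EG EX (c → b): {s0, s1, s2, s3, s4}.
s0 ∈ Sat(EG EX (c → b)).

Holds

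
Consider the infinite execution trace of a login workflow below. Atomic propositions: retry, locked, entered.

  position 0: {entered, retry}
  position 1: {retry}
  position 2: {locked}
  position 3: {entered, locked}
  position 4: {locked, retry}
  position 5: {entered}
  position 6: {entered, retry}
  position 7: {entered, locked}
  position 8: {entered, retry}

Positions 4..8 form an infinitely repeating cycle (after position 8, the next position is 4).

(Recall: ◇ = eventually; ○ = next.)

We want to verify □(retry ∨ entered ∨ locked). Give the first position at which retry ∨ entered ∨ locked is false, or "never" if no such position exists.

retry ∨ entered ∨ locked holds at every position 0..8, and those are all the positions the trace ever visits, so the invariant □(retry ∨ entered ∨ locked) is never violated.

never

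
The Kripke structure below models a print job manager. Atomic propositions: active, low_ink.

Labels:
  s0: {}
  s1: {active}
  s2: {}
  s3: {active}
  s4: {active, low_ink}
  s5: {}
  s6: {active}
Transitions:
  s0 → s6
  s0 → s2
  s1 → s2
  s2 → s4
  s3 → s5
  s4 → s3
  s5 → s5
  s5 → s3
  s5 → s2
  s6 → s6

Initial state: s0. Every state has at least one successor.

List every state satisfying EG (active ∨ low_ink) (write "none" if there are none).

States satisfying active ∨ low_ink: {s1, s3, s4, s6}.
States satisfying EG (active ∨ low_ink): {s6}.

{s6}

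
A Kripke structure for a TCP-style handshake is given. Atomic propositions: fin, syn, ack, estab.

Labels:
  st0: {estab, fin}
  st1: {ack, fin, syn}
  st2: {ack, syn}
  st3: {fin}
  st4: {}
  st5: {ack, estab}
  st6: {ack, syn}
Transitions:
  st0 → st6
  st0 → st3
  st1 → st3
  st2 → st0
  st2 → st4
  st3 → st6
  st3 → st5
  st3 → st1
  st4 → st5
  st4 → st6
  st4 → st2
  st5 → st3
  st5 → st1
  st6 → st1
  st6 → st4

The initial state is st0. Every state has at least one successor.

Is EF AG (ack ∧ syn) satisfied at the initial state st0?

Does not hold

States satisfying AG (ack ∧ syn): ∅.
States satisfying EF AG (ack ∧ syn): ∅.
No suitable path/successor from st0 witnesses the formula.
st0 ∉ Sat(EF AG (ack ∧ syn)).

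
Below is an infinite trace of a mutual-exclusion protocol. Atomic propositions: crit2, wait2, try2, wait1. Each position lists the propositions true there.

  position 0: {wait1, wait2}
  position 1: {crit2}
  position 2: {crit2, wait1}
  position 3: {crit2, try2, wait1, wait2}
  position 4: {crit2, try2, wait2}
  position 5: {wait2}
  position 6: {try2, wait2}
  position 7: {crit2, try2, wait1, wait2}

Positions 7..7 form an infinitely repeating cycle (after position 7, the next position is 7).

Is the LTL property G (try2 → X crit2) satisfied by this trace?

Does not hold

try2 → X crit2 must hold at every position from 0 onward. It fails at position 4, so G (try2 → X crit2) is false.
Positions where try2 holds: 3, 4, 6, 7.
Check X crit2 at each: 3→ok, 4→fails, 6→ok, 7→ok.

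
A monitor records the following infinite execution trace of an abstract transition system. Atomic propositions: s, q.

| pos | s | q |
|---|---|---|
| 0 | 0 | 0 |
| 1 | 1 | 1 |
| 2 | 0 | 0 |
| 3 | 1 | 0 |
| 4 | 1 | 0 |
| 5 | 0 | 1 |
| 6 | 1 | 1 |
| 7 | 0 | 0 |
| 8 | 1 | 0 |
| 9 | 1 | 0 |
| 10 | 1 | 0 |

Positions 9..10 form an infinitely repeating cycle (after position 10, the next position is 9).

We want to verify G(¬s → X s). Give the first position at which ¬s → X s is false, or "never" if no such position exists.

¬s → X s holds at every position 0..10, and those are all the positions the trace ever visits, so the invariant G(¬s → X s) is never violated.

never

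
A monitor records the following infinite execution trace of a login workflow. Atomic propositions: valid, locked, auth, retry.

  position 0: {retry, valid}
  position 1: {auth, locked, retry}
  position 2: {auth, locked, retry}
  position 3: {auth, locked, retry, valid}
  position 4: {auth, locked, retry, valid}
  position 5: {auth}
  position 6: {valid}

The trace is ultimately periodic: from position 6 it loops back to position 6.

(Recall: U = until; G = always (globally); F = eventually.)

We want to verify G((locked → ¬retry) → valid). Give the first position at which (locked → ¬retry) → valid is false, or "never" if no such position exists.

5

Check (locked → ¬retry) → valid at each position in order: 0 ✓, 1 ✓, 2 ✓, 3 ✓, 4 ✓.
At position 5 the labels are {auth}, so (locked → ¬retry) → valid is false there. This is the first violation.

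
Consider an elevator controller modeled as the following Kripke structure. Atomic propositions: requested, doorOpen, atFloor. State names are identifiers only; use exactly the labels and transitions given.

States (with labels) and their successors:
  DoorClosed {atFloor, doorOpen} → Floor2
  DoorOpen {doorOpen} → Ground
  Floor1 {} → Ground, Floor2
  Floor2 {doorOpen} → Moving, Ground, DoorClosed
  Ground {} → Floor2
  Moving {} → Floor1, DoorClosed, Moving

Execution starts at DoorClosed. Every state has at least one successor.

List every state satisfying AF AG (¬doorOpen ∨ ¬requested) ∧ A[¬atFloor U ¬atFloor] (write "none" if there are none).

{DoorOpen, Floor1, Floor2, Ground, Moving}

States satisfying AG (¬doorOpen ∨ ¬requested): {DoorClosed, DoorOpen, Floor1, Floor2, Ground, Moving}.
States satisfying AF AG (¬doorOpen ∨ ¬requested): {DoorClosed, DoorOpen, Floor1, Floor2, Ground, Moving}.
States satisfying ¬atFloor: {DoorOpen, Floor1, Floor2, Ground, Moving}.
States satisfying A[¬atFloor U ¬atFloor]: {DoorOpen, Floor1, Floor2, Ground, Moving}.
States satisfying AF AG (¬doorOpen ∨ ¬requested) ∧ A[¬atFloor U ¬atFloor]: {DoorOpen, Floor1, Floor2, Ground, Moving}.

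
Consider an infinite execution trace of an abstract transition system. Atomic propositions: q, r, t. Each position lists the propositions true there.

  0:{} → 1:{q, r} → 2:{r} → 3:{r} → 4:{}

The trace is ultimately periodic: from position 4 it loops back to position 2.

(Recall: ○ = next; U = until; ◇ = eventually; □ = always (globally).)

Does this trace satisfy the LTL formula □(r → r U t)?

r → r U t must hold at every position from 0 onward. It fails at position 1, so □(r → r U t) is false.
Positions where r holds: 1, 2, 3.
Check r U t at each: 1→fails, 2→fails, 3→fails.

Does not hold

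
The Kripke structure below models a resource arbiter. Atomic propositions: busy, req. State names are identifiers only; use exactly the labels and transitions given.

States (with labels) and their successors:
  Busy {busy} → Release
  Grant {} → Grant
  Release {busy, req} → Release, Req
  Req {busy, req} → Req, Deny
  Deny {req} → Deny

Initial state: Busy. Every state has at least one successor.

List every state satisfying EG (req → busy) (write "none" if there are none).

States satisfying req → busy: {Busy, Grant, Release, Req}.
States satisfying EG (req → busy): {Busy, Grant, Release, Req}.

{Busy, Grant, Release, Req}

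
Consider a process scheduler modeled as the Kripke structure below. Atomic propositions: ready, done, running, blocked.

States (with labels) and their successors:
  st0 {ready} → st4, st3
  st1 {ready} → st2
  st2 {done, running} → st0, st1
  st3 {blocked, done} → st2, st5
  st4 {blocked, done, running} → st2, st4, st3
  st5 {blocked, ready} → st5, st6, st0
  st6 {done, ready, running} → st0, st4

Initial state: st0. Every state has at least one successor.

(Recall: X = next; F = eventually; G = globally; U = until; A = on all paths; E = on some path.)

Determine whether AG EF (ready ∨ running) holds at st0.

Satisfied

States satisfying EF (ready ∨ running): {st0, st1, st2, st3, st4, st5, st6}.
States satisfying AG EF (ready ∨ running): {st0, st1, st2, st3, st4, st5, st6}.
Every state reachable from st0 satisfies EF (ready ∨ running).
st0 ∈ Sat(AG EF (ready ∨ running)).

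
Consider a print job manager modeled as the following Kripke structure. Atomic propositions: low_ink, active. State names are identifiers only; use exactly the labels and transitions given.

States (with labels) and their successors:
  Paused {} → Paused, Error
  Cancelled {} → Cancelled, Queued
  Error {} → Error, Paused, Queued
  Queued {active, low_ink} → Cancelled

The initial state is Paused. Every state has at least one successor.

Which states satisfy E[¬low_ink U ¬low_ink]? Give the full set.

States satisfying ¬low_ink: {Paused, Cancelled, Error}.
States satisfying E[¬low_ink U ¬low_ink]: {Paused, Cancelled, Error}.

{Paused, Cancelled, Error}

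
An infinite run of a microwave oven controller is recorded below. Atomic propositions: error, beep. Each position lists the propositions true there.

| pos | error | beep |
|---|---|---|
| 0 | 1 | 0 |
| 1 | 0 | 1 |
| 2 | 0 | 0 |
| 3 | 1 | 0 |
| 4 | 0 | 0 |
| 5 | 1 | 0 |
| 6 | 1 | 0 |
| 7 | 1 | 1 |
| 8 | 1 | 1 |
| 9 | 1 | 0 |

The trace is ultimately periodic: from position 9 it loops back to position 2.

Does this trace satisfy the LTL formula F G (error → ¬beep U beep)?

Holds

G (error → ¬beep U beep) holds at position 0, which is reachable from 0, so F G (error → ¬beep U beep) holds.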